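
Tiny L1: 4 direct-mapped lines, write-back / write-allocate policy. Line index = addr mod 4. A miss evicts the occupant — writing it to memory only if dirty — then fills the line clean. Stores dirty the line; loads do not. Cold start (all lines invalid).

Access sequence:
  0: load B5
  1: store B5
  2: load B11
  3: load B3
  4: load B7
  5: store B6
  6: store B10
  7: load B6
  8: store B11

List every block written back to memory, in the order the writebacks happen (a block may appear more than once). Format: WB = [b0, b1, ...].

WB = [6, 10]

  0 | R B5 → L1 miss [-]
  1 | W B5 → L1 hit [D]
  2 | R B11 → L3 miss [-]
  3 | R B3 → L3 miss [-]
  4 | R B7 → L3 miss [-]
  5 | W B6 → L2 miss [D]
  6 | W B10 → L2 miss wb→B6 [D]
  7 | R B6 → L2 miss wb→B10 [-]
  8 | W B11 → L3 miss [D]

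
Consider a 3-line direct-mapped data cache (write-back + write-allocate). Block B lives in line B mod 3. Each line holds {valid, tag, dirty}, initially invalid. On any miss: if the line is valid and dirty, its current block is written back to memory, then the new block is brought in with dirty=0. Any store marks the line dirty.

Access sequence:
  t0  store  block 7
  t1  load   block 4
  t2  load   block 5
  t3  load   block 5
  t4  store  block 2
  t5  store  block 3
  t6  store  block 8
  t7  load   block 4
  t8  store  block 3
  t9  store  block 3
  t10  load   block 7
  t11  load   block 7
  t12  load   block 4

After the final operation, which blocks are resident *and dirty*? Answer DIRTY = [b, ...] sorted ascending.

0: W B7 → L1 miss [D]
1: R B4 → L1 miss wb→B7 [-]
2: R B5 → L2 miss [-]
3: R B5 → L2 hit [-]
4: W B2 → L2 miss [D]
5: W B3 → L0 miss [D]
6: W B8 → L2 miss wb→B2 [D]
7: R B4 → L1 hit [-]
8: W B3 → L0 hit [D]
9: W B3 → L0 hit [D]
10: R B7 → L1 miss [-]
11: R B7 → L1 hit [-]
12: R B4 → L1 miss [-]

DIRTY = [3, 8]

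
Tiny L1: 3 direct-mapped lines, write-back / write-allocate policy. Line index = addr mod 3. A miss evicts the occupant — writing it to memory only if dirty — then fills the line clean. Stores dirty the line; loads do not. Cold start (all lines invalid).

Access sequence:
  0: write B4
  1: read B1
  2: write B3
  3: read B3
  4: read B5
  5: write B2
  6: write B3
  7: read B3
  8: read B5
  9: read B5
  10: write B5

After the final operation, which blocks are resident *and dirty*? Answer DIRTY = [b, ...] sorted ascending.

0: W B4 → L1 miss [D]
1: R B1 → L1 miss wb→B4 [-]
2: W B3 → L0 miss [D]
3: R B3 → L0 hit [D]
4: R B5 → L2 miss [-]
5: W B2 → L2 miss [D]
6: W B3 → L0 hit [D]
7: R B3 → L0 hit [D]
8: R B5 → L2 miss wb→B2 [-]
9: R B5 → L2 hit [-]
10: W B5 → L2 hit [D]

DIRTY = [3, 5]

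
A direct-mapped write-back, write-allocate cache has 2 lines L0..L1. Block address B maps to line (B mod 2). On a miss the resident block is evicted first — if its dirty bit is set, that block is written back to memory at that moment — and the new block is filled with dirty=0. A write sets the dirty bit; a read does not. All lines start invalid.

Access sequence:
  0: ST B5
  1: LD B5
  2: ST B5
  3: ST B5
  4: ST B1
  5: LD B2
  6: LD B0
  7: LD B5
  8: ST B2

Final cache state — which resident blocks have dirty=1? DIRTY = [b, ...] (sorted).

0: W B5 -> L1 miss  d=D]
1: R B5 -> L1 hit  d=D]
2: W B5 -> L1 hit  d=D]
3: W B5 -> L1 hit  d=D]
4: W B1 -> L1 miss wb->B5  d=D]
5: R B2 -> L0 miss  d=-]
6: R B0 -> L0 miss  d=-]
7: R B5 -> L1 miss wb->B1  d=-]
8: W B2 -> L0 miss  d=D]

DIRTY = [2]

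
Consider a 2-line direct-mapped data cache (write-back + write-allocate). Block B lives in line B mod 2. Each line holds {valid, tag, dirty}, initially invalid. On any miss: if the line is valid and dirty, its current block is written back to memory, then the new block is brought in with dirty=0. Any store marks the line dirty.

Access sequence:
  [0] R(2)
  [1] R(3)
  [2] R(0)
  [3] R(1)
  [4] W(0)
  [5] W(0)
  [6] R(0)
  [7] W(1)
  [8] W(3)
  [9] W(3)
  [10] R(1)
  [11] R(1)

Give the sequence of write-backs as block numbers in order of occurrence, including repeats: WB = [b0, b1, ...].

  0 | R B2 → L0 miss [-]
  1 | R B3 → L1 miss [-]
  2 | R B0 → L0 miss [-]
  3 | R B1 → L1 miss [-]
  4 | W B0 → L0 hit [D]
  5 | W B0 → L0 hit [D]
  6 | R B0 → L0 hit [D]
  7 | W B1 → L1 hit [D]
  8 | W B3 → L1 miss wb→B1 [D]
  9 | W B3 → L1 hit [D]
  10 | R B1 → L1 miss wb→B3 [-]
  11 | R B1 → L1 hit [-]

WB = [1, 3]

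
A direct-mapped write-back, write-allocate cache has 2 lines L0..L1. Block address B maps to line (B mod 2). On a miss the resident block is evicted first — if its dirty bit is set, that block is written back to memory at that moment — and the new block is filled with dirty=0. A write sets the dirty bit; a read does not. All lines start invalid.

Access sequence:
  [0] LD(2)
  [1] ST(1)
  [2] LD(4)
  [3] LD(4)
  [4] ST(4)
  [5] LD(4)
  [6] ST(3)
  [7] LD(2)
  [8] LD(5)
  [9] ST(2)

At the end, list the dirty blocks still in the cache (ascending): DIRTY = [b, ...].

DIRTY = [2]

0: R B2 -> L0 miss  d=-]
1: W B1 -> L1 miss  d=D]
2: R B4 -> L0 miss  d=-]
3: R B4 -> L0 hit  d=-]
4: W B4 -> L0 hit  d=D]
5: R B4 -> L0 hit  d=D]
6: W B3 -> L1 miss wb->B1  d=D]
7: R B2 -> L0 miss wb->B4  d=-]
8: R B5 -> L1 miss wb->B3  d=-]
9: W B2 -> L0 hit  d=D]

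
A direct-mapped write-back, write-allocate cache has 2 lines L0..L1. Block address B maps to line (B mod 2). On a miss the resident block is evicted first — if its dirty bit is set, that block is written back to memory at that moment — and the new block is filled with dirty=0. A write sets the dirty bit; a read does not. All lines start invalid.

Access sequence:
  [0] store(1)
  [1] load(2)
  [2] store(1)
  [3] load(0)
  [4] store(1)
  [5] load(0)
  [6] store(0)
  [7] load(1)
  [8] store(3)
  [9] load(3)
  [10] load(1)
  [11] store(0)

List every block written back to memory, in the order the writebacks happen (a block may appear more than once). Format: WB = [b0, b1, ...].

WB = [1, 3]

0: W B1 -> L1 miss  d=D]
1: R B2 -> L0 miss  d=-]
2: W B1 -> L1 hit  d=D]
3: R B0 -> L0 miss  d=-]
4: W B1 -> L1 hit  d=D]
5: R B0 -> L0 hit  d=-]
6: W B0 -> L0 hit  d=D]
7: R B1 -> L1 hit  d=D]
8: W B3 -> L1 miss wb->B1  d=D]
9: R B3 -> L1 hit  d=D]
10: R B1 -> L1 miss wb->B3  d=-]
11: W B0 -> L0 hit  d=D]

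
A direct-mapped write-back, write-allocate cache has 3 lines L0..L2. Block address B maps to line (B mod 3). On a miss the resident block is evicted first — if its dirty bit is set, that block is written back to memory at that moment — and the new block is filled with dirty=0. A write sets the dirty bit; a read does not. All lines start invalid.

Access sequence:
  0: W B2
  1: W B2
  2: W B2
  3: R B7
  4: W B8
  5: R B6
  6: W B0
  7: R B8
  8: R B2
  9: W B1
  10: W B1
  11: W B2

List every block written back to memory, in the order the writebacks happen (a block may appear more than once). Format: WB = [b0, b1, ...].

0: W B2 -> L2 miss  d=D]
1: W B2 -> L2 hit  d=D]
2: W B2 -> L2 hit  d=D]
3: R B7 -> L1 miss  d=-]
4: W B8 -> L2 miss wb->B2  d=D]
5: R B6 -> L0 miss  d=-]
6: W B0 -> L0 miss  d=D]
7: R B8 -> L2 hit  d=D]
8: R B2 -> L2 miss wb->B8  d=-]
9: W B1 -> L1 miss  d=D]
10: W B1 -> L1 hit  d=D]
11: W B2 -> L2 hit  d=D]

WB = [2, 8]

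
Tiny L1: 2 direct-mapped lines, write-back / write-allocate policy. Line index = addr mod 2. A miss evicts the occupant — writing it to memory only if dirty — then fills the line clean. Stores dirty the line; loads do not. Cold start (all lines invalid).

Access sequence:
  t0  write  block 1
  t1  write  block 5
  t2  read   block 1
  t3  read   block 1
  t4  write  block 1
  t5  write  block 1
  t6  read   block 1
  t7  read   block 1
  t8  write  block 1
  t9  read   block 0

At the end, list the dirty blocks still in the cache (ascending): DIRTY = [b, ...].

DIRTY = [1]

  0 | W B1 → L1 miss [D]
  1 | W B5 → L1 miss wb→B1 [D]
  2 | R B1 → L1 miss wb→B5 [-]
  3 | R B1 → L1 hit [-]
  4 | W B1 → L1 hit [D]
  5 | W B1 → L1 hit [D]
  6 | R B1 → L1 hit [D]
  7 | R B1 → L1 hit [D]
  8 | W B1 → L1 hit [D]
  9 | R B0 → L0 miss [-]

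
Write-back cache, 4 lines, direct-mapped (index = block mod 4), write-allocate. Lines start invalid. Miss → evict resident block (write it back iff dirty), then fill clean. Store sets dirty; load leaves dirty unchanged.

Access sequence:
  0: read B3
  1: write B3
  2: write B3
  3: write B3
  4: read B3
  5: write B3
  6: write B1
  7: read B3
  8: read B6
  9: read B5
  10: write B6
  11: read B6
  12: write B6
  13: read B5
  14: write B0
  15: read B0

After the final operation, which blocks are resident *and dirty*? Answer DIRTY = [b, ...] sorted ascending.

  0 | R B3 → L3 miss [-]
  1 | W B3 → L3 hit [D]
  2 | W B3 → L3 hit [D]
  3 | W B3 → L3 hit [D]
  4 | R B3 → L3 hit [D]
  5 | W B3 → L3 hit [D]
  6 | W B1 → L1 miss [D]
  7 | R B3 → L3 hit [D]
  8 | R B6 → L2 miss [-]
  9 | R B5 → L1 miss wb→B1 [-]
  10 | W B6 → L2 hit [D]
  11 | R B6 → L2 hit [D]
  12 | W B6 → L2 hit [D]
  13 | R B5 → L1 hit [-]
  14 | W B0 → L0 miss [D]
  15 | R B0 → L0 hit [D]

DIRTY = [0, 3, 6]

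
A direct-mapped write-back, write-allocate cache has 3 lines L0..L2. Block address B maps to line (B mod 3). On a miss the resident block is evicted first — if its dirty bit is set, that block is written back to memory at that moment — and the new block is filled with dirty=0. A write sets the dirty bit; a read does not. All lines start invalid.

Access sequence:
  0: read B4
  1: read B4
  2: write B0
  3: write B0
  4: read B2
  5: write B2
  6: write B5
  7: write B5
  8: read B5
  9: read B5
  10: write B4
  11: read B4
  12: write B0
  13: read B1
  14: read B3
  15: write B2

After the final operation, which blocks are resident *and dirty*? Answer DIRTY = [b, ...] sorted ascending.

  0 | R B4 → L1 miss [-]
  1 | R B4 → L1 hit [-]
  2 | W B0 → L0 miss [D]
  3 | W B0 → L0 hit [D]
  4 | R B2 → L2 miss [-]
  5 | W B2 → L2 hit [D]
  6 | W B5 → L2 miss wb→B2 [D]
  7 | W B5 → L2 hit [D]
  8 | R B5 → L2 hit [D]
  9 | R B5 → L2 hit [D]
  10 | W B4 → L1 hit [D]
  11 | R B4 → L1 hit [D]
  12 | W B0 → L0 hit [D]
  13 | R B1 → L1 miss wb→B4 [-]
  14 | R B3 → L0 miss wb→B0 [-]
  15 | W B2 → L2 miss wb→B5 [D]

DIRTY = [2]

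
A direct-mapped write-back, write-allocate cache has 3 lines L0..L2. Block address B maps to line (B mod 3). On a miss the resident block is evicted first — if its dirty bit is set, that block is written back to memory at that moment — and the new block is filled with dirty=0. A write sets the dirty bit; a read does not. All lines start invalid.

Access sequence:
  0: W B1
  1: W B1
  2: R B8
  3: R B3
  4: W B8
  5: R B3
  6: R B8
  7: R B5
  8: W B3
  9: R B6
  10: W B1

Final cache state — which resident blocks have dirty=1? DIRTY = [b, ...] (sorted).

0: W B1 → L1 miss [D]
1: W B1 → L1 hit [D]
2: R B8 → L2 miss [-]
3: R B3 → L0 miss [-]
4: W B8 → L2 hit [D]
5: R B3 → L0 hit [-]
6: R B8 → L2 hit [D]
7: R B5 → L2 miss wb→B8 [-]
8: W B3 → L0 hit [D]
9: R B6 → L0 miss wb→B3 [-]
10: W B1 → L1 hit [D]

DIRTY = [1]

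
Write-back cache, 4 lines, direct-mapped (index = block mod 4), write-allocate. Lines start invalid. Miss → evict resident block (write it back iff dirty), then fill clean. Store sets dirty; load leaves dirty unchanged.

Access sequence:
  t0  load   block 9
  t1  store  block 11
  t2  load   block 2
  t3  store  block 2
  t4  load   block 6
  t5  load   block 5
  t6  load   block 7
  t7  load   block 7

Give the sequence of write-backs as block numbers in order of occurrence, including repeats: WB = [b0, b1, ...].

  0 | R B9 → L1 miss [-]
  1 | W B11 → L3 miss [D]
  2 | R B2 → L2 miss [-]
  3 | W B2 → L2 hit [D]
  4 | R B6 → L2 miss wb→B2 [-]
  5 | R B5 → L1 miss [-]
  6 | R B7 → L3 miss wb→B11 [-]
  7 | R B7 → L3 hit [-]

WB = [2, 11]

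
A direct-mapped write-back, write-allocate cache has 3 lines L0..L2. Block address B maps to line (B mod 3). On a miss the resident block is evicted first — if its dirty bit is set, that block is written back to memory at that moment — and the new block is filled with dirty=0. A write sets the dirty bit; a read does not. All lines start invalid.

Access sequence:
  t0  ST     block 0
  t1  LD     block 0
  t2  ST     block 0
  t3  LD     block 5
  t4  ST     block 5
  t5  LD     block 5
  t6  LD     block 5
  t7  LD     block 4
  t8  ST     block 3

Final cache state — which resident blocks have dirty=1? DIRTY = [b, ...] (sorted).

  0 | W B0 → L0 miss [D]
  1 | R B0 → L0 hit [D]
  2 | W B0 → L0 hit [D]
  3 | R B5 → L2 miss [-]
  4 | W B5 → L2 hit [D]
  5 | R B5 → L2 hit [D]
  6 | R B5 → L2 hit [D]
  7 | R B4 → L1 miss [-]
  8 | W B3 → L0 miss wb→B0 [D]

DIRTY = [3, 5]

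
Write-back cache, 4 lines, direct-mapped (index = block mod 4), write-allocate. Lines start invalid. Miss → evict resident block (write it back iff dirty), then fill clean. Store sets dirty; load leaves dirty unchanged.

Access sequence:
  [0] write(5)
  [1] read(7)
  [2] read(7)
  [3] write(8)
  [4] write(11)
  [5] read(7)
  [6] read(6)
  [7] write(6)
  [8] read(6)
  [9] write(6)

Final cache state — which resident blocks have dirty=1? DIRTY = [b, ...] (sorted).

DIRTY = [5, 6, 8]

0: W B5 → L1 miss [D]
1: R B7 → L3 miss [-]
2: R B7 → L3 hit [-]
3: W B8 → L0 miss [D]
4: W B11 → L3 miss [D]
5: R B7 → L3 miss wb→B11 [-]
6: R B6 → L2 miss [-]
7: W B6 → L2 hit [D]
8: R B6 → L2 hit [D]
9: W B6 → L2 hit [D]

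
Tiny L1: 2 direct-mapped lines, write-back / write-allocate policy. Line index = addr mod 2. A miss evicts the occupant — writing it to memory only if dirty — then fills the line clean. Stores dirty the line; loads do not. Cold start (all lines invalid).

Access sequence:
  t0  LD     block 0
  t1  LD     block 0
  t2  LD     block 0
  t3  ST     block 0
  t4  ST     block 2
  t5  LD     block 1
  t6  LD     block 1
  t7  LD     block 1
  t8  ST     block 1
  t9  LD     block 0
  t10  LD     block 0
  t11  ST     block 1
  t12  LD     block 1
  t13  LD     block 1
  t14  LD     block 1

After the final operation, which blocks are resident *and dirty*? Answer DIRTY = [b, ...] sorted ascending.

0: R B0 -> L0 miss  d=-]
1: R B0 -> L0 hit  d=-]
2: R B0 -> L0 hit  d=-]
3: W B0 -> L0 hit  d=D]
4: W B2 -> L0 miss wb->B0  d=D]
5: R B1 -> L1 miss  d=-]
6: R B1 -> L1 hit  d=-]
7: R B1 -> L1 hit  d=-]
8: W B1 -> L1 hit  d=D]
9: R B0 -> L0 miss wb->B2  d=-]
10: R B0 -> L0 hit  d=-]
11: W B1 -> L1 hit  d=D]
12: R B1 -> L1 hit  d=D]
13: R B1 -> L1 hit  d=D]
14: R B1 -> L1 hit  d=D]

DIRTY = [1]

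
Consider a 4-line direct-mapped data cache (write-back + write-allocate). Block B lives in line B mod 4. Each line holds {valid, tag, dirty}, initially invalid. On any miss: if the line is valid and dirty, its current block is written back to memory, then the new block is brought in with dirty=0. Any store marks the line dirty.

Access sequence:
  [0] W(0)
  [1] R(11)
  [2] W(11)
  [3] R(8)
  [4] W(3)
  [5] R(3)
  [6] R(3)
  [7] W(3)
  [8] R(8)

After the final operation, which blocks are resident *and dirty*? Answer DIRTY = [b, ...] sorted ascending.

0: W B0 → L0 miss [D]
1: R B11 → L3 miss [-]
2: W B11 → L3 hit [D]
3: R B8 → L0 miss wb→B0 [-]
4: W B3 → L3 miss wb→B11 [D]
5: R B3 → L3 hit [D]
6: R B3 → L3 hit [D]
7: W B3 → L3 hit [D]
8: R B8 → L0 hit [-]

DIRTY = [3]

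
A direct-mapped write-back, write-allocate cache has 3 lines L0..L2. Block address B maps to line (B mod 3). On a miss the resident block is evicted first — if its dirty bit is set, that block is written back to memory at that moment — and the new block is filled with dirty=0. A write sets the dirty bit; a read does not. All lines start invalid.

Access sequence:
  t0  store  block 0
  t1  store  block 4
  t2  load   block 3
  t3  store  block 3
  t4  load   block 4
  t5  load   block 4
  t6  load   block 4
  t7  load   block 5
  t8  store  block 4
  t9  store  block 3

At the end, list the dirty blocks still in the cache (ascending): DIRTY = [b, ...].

0: W B0 -> L0 miss  d=D]
1: W B4 -> L1 miss  d=D]
2: R B3 -> L0 miss wb->B0  d=-]
3: W B3 -> L0 hit  d=D]
4: R B4 -> L1 hit  d=D]
5: R B4 -> L1 hit  d=D]
6: R B4 -> L1 hit  d=D]
7: R B5 -> L2 miss  d=-]
8: W B4 -> L1 hit  d=D]
9: W B3 -> L0 hit  d=D]

DIRTY = [3, 4]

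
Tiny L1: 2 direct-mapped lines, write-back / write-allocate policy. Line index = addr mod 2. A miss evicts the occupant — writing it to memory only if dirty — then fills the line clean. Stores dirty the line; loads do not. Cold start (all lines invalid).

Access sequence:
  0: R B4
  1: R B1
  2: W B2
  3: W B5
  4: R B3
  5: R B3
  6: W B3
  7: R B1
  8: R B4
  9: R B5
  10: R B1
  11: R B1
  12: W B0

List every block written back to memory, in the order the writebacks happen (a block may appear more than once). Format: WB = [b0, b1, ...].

0: R B4 → L0 miss [-]
1: R B1 → L1 miss [-]
2: W B2 → L0 miss [D]
3: W B5 → L1 miss [D]
4: R B3 → L1 miss wb→B5 [-]
5: R B3 → L1 hit [-]
6: W B3 → L1 hit [D]
7: R B1 → L1 miss wb→B3 [-]
8: R B4 → L0 miss wb→B2 [-]
9: R B5 → L1 miss [-]
10: R B1 → L1 miss [-]
11: R B1 → L1 hit [-]
12: W B0 → L0 miss [D]

WB = [5, 3, 2]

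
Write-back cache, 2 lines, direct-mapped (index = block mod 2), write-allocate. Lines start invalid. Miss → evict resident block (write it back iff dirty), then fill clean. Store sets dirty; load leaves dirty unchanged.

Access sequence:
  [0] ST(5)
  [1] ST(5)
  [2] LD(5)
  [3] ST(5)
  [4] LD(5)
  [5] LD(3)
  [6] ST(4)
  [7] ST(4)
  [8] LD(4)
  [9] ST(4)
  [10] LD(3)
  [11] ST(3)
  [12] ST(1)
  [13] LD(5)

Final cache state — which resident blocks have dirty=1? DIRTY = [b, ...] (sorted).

DIRTY = [4]

0: W B5 -> L1 miss  d=D]
1: W B5 -> L1 hit  d=D]
2: R B5 -> L1 hit  d=D]
3: W B5 -> L1 hit  d=D]
4: R B5 -> L1 hit  d=D]
5: R B3 -> L1 miss wb->B5  d=-]
6: W B4 -> L0 miss  d=D]
7: W B4 -> L0 hit  d=D]
8: R B4 -> L0 hit  d=D]
9: W B4 -> L0 hit  d=D]
10: R B3 -> L1 hit  d=-]
11: W B3 -> L1 hit  d=D]
12: W B1 -> L1 miss wb->B3  d=D]
13: R B5 -> L1 miss wb->B1  d=-]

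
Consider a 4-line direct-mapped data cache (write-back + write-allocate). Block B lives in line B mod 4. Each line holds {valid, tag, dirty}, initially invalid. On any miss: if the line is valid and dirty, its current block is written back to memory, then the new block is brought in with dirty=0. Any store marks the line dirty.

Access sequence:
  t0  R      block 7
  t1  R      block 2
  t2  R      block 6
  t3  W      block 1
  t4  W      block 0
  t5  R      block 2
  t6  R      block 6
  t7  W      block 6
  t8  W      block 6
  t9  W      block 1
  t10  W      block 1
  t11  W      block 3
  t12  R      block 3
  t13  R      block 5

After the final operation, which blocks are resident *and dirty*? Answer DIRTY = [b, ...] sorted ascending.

DIRTY = [0, 3, 6]

0: R B7 -> L3 miss  d=-]
1: R B2 -> L2 miss  d=-]
2: R B6 -> L2 miss  d=-]
3: W B1 -> L1 miss  d=D]
4: W B0 -> L0 miss  d=D]
5: R B2 -> L2 miss  d=-]
6: R B6 -> L2 miss  d=-]
7: W B6 -> L2 hit  d=D]
8: W B6 -> L2 hit  d=D]
9: W B1 -> L1 hit  d=D]
10: W B1 -> L1 hit  d=D]
11: W B3 -> L3 miss  d=D]
12: R B3 -> L3 hit  d=D]
13: R B5 -> L1 miss wb->B1  d=-]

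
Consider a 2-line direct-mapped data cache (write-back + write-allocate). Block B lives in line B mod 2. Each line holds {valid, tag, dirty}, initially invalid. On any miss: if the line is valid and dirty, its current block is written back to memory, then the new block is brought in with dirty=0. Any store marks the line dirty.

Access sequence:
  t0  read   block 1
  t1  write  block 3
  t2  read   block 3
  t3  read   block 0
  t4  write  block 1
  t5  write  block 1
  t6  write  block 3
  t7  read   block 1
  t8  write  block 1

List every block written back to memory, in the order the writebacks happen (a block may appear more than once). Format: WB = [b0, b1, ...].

0: R B1 → L1 miss [-]
1: W B3 → L1 miss [D]
2: R B3 → L1 hit [D]
3: R B0 → L0 miss [-]
4: W B1 → L1 miss wb→B3 [D]
5: W B1 → L1 hit [D]
6: W B3 → L1 miss wb→B1 [D]
7: R B1 → L1 miss wb→B3 [-]
8: W B1 → L1 hit [D]

WB = [3, 1, 3]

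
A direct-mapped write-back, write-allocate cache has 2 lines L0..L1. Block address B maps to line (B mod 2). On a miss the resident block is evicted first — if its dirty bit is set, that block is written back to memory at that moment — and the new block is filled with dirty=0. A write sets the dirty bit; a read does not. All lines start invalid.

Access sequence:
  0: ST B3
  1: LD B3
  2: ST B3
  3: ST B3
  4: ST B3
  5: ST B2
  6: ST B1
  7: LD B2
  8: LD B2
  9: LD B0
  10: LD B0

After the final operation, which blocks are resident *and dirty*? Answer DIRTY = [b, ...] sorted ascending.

  0 | W B3 → L1 miss [D]
  1 | R B3 → L1 hit [D]
  2 | W B3 → L1 hit [D]
  3 | W B3 → L1 hit [D]
  4 | W B3 → L1 hit [D]
  5 | W B2 → L0 miss [D]
  6 | W B1 → L1 miss wb→B3 [D]
  7 | R B2 → L0 hit [D]
  8 | R B2 → L0 hit [D]
  9 | R B0 → L0 miss wb→B2 [-]
  10 | R B0 → L0 hit [-]

DIRTY = [1]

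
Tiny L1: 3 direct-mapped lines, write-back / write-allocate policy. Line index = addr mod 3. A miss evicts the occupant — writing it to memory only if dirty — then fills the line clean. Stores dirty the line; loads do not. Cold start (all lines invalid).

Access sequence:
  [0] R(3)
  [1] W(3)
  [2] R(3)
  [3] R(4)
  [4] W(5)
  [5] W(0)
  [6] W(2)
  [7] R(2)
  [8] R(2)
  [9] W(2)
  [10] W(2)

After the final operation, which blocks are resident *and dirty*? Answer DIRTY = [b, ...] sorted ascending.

DIRTY = [0, 2]

  0 | R B3 → L0 miss [-]
  1 | W B3 → L0 hit [D]
  2 | R B3 → L0 hit [D]
  3 | R B4 → L1 miss [-]
  4 | W B5 → L2 miss [D]
  5 | W B0 → L0 miss wb→B3 [D]
  6 | W B2 → L2 miss wb→B5 [D]
  7 | R B2 → L2 hit [D]
  8 | R B2 → L2 hit [D]
  9 | W B2 → L2 hit [D]
  10 | W B2 → L2 hit [D]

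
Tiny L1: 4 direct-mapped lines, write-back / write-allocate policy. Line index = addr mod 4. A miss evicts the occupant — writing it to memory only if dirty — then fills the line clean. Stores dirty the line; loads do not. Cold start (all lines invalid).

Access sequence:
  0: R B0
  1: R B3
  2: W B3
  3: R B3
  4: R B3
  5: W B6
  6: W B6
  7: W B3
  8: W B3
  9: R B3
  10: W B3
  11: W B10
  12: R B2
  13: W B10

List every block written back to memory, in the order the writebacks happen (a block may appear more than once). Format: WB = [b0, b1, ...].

  0 | R B0 → L0 miss [-]
  1 | R B3 → L3 miss [-]
  2 | W B3 → L3 hit [D]
  3 | R B3 → L3 hit [D]
  4 | R B3 → L3 hit [D]
  5 | W B6 → L2 miss [D]
  6 | W B6 → L2 hit [D]
  7 | W B3 → L3 hit [D]
  8 | W B3 → L3 hit [D]
  9 | R B3 → L3 hit [D]
  10 | W B3 → L3 hit [D]
  11 | W B10 → L2 miss wb→B6 [D]
  12 | R B2 → L2 miss wb→B10 [-]
  13 | W B10 → L2 miss [D]

WB = [6, 10]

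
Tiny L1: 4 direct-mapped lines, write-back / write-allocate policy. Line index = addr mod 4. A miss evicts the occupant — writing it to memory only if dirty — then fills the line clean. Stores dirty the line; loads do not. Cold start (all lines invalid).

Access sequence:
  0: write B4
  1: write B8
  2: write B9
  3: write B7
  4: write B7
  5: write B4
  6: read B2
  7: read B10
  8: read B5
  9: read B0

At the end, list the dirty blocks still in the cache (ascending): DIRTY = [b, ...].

  0 | W B4 → L0 miss [D]
  1 | W B8 → L0 miss wb→B4 [D]
  2 | W B9 → L1 miss [D]
  3 | W B7 → L3 miss [D]
  4 | W B7 → L3 hit [D]
  5 | W B4 → L0 miss wb→B8 [D]
  6 | R B2 → L2 miss [-]
  7 | R B10 → L2 miss [-]
  8 | R B5 → L1 miss wb→B9 [-]
  9 | R B0 → L0 miss wb→B4 [-]

DIRTY = [7]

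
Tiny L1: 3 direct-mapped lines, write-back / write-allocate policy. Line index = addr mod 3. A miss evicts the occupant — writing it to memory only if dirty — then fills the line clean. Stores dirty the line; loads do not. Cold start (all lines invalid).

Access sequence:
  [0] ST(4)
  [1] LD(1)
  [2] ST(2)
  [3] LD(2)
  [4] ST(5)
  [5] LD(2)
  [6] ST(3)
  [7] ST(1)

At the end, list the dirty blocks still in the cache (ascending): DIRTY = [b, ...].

0: W B4 -> L1 miss  d=D]
1: R B1 -> L1 miss wb->B4  d=-]
2: W B2 -> L2 miss  d=D]
3: R B2 -> L2 hit  d=D]
4: W B5 -> L2 miss wb->B2  d=D]
5: R B2 -> L2 miss wb->B5  d=-]
6: W B3 -> L0 miss  d=D]
7: W B1 -> L1 hit  d=D]

DIRTY = [1, 3]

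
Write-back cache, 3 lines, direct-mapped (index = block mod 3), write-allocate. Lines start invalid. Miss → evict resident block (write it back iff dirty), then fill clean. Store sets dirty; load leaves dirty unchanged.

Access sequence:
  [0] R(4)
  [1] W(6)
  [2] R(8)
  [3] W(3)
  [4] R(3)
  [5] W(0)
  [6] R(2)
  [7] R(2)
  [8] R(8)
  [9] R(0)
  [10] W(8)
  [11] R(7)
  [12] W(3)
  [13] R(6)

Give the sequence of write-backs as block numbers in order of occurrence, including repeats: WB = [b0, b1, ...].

0: R B4 -> L1 miss  d=-]
1: W B6 -> L0 miss  d=D]
2: R B8 -> L2 miss  d=-]
3: W B3 -> L0 miss wb->B6  d=D]
4: R B3 -> L0 hit  d=D]
5: W B0 -> L0 miss wb->B3  d=D]
6: R B2 -> L2 miss  d=-]
7: R B2 -> L2 hit  d=-]
8: R B8 -> L2 miss  d=-]
9: R B0 -> L0 hit  d=D]
10: W B8 -> L2 hit  d=D]
11: R B7 -> L1 miss  d=-]
12: W B3 -> L0 miss wb->B0  d=D]
13: R B6 -> L0 miss wb->B3  d=-]

WB = [6, 3, 0, 3]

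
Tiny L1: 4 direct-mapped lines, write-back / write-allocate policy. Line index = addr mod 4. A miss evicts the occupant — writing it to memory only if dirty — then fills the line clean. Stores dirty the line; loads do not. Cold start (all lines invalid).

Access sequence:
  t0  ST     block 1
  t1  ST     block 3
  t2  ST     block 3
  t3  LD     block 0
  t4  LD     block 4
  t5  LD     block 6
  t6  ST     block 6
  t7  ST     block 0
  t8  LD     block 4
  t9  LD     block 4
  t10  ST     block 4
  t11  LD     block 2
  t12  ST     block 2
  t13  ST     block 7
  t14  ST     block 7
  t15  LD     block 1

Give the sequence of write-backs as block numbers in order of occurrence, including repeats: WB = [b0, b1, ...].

0: W B1 -> L1 miss  d=D]
1: W B3 -> L3 miss  d=D]
2: W B3 -> L3 hit  d=D]
3: R B0 -> L0 miss  d=-]
4: R B4 -> L0 miss  d=-]
5: R B6 -> L2 miss  d=-]
6: W B6 -> L2 hit  d=D]
7: W B0 -> L0 miss  d=D]
8: R B4 -> L0 miss wb->B0  d=-]
9: R B4 -> L0 hit  d=-]
10: W B4 -> L0 hit  d=D]
11: R B2 -> L2 miss wb->B6  d=-]
12: W B2 -> L2 hit  d=D]
13: W B7 -> L3 miss wb->B3  d=D]
14: W B7 -> L3 hit  d=D]
15: R B1 -> L1 hit  d=D]

WB = [0, 6, 3]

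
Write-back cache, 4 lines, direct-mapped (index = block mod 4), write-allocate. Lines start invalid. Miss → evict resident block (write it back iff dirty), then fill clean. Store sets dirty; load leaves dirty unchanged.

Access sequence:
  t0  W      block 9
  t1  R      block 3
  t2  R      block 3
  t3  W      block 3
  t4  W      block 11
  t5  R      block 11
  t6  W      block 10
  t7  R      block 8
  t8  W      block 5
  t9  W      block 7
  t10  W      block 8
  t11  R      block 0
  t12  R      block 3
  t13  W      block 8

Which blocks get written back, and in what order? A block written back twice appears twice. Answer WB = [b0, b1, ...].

WB = [3, 9, 11, 8, 7]

0: W B9 → L1 miss [D]
1: R B3 → L3 miss [-]
2: R B3 → L3 hit [-]
3: W B3 → L3 hit [D]
4: W B11 → L3 miss wb→B3 [D]
5: R B11 → L3 hit [D]
6: W B10 → L2 miss [D]
7: R B8 → L0 miss [-]
8: W B5 → L1 miss wb→B9 [D]
9: W B7 → L3 miss wb→B11 [D]
10: W B8 → L0 hit [D]
11: R B0 → L0 miss wb→B8 [-]
12: R B3 → L3 miss wb→B7 [-]
13: W B8 → L0 miss [D]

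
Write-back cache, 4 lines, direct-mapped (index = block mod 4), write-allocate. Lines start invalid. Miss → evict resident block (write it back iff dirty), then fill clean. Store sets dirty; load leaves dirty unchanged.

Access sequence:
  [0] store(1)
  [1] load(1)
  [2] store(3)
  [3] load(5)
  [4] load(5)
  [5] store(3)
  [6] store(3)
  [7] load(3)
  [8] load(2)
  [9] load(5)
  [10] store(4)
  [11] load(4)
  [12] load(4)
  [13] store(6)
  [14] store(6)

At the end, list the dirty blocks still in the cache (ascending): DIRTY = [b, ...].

0: W B1 → L1 miss [D]
1: R B1 → L1 hit [D]
2: W B3 → L3 miss [D]
3: R B5 → L1 miss wb→B1 [-]
4: R B5 → L1 hit [-]
5: W B3 → L3 hit [D]
6: W B3 → L3 hit [D]
7: R B3 → L3 hit [D]
8: R B2 → L2 miss [-]
9: R B5 → L1 hit [-]
10: W B4 → L0 miss [D]
11: R B4 → L0 hit [D]
12: R B4 → L0 hit [D]
13: W B6 → L2 miss [D]
14: W B6 → L2 hit [D]

DIRTY = [3, 4, 6]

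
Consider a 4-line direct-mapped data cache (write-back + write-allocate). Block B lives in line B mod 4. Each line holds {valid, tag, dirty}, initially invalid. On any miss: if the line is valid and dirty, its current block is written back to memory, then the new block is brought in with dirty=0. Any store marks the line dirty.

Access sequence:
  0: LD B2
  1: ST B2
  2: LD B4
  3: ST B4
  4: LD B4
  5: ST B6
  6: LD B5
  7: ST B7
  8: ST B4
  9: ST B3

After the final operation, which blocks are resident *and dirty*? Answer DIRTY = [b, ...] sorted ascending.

DIRTY = [3, 4, 6]

0: R B2 → L2 miss [-]
1: W B2 → L2 hit [D]
2: R B4 → L0 miss [-]
3: W B4 → L0 hit [D]
4: R B4 → L0 hit [D]
5: W B6 → L2 miss wb→B2 [D]
6: R B5 → L1 miss [-]
7: W B7 → L3 miss [D]
8: W B4 → L0 hit [D]
9: W B3 → L3 miss wb→B7 [D]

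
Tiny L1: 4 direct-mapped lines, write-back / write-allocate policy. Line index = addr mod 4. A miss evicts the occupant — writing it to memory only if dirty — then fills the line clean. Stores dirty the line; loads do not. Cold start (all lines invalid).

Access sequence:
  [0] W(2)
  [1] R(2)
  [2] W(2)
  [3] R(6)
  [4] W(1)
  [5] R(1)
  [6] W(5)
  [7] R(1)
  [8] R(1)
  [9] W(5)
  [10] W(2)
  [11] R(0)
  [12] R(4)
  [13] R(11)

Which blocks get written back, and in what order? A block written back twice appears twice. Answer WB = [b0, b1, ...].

WB = [2, 1, 5]

  0 | W B2 → L2 miss [D]
  1 | R B2 → L2 hit [D]
  2 | W B2 → L2 hit [D]
  3 | R B6 → L2 miss wb→B2 [-]
  4 | W B1 → L1 miss [D]
  5 | R B1 → L1 hit [D]
  6 | W B5 → L1 miss wb→B1 [D]
  7 | R B1 → L1 miss wb→B5 [-]
  8 | R B1 → L1 hit [-]
  9 | W B5 → L1 miss [D]
  10 | W B2 → L2 miss [D]
  11 | R B0 → L0 miss [-]
  12 | R B4 → L0 miss [-]
  13 | R B11 → L3 miss [-]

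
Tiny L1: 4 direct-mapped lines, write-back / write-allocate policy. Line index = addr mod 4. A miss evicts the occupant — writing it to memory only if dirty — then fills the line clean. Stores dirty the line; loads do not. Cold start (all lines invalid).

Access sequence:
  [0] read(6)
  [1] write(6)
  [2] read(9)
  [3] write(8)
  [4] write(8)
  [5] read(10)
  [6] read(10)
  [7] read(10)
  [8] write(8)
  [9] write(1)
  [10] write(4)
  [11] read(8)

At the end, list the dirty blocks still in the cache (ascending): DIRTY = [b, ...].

DIRTY = [1]

  0 | R B6 → L2 miss [-]
  1 | W B6 → L2 hit [D]
  2 | R B9 → L1 miss [-]
  3 | W B8 → L0 miss [D]
  4 | W B8 → L0 hit [D]
  5 | R B10 → L2 miss wb→B6 [-]
  6 | R B10 → L2 hit [-]
  7 | R B10 → L2 hit [-]
  8 | W B8 → L0 hit [D]
  9 | W B1 → L1 miss [D]
  10 | W B4 → L0 miss wb→B8 [D]
  11 | R B8 → L0 miss wb→B4 [-]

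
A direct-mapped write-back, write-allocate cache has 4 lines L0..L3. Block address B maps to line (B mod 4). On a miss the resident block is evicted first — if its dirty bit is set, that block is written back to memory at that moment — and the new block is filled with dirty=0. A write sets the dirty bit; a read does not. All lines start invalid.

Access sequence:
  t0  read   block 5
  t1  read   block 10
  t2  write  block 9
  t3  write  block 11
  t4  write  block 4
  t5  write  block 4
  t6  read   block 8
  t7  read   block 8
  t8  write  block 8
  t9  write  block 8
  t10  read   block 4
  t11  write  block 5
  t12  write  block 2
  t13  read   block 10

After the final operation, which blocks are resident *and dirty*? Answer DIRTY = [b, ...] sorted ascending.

0: R B5 -> L1 miss  d=-]
1: R B10 -> L2 miss  d=-]
2: W B9 -> L1 miss  d=D]
3: W B11 -> L3 miss  d=D]
4: W B4 -> L0 miss  d=D]
5: W B4 -> L0 hit  d=D]
6: R B8 -> L0 miss wb->B4  d=-]
7: R B8 -> L0 hit  d=-]
8: W B8 -> L0 hit  d=D]
9: W B8 -> L0 hit  d=D]
10: R B4 -> L0 miss wb->B8  d=-]
11: W B5 -> L1 miss wb->B9  d=D]
12: W B2 -> L2 miss  d=D]
13: R B10 -> L2 miss wb->B2  d=-]

DIRTY = [5, 11]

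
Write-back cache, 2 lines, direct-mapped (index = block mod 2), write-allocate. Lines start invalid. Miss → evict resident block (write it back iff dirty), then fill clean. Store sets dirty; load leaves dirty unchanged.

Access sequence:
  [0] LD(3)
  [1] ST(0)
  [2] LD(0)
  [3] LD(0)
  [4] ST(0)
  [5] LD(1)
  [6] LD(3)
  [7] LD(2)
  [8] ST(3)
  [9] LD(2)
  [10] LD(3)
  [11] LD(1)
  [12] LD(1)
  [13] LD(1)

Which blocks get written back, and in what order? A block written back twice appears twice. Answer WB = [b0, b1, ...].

  0 | R B3 → L1 miss [-]
  1 | W B0 → L0 miss [D]
  2 | R B0 → L0 hit [D]
  3 | R B0 → L0 hit [D]
  4 | W B0 → L0 hit [D]
  5 | R B1 → L1 miss [-]
  6 | R B3 → L1 miss [-]
  7 | R B2 → L0 miss wb→B0 [-]
  8 | W B3 → L1 hit [D]
  9 | R B2 → L0 hit [-]
  10 | R B3 → L1 hit [D]
  11 | R B1 → L1 miss wb→B3 [-]
  12 | R B1 → L1 hit [-]
  13 | R B1 → L1 hit [-]

WB = [0, 3]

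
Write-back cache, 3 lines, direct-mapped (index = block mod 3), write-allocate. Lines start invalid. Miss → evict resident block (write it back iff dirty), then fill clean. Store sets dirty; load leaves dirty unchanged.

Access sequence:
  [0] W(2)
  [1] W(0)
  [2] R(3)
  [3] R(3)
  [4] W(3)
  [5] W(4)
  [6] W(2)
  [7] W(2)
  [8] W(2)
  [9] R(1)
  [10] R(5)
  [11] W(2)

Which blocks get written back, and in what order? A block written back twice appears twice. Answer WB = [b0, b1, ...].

WB = [0, 4, 2]

0: W B2 -> L2 miss  d=D]
1: W B0 -> L0 miss  d=D]
2: R B3 -> L0 miss wb->B0  d=-]
3: R B3 -> L0 hit  d=-]
4: W B3 -> L0 hit  d=D]
5: W B4 -> L1 miss  d=D]
6: W B2 -> L2 hit  d=D]
7: W B2 -> L2 hit  d=D]
8: W B2 -> L2 hit  d=D]
9: R B1 -> L1 miss wb->B4  d=-]
10: R B5 -> L2 miss wb->B2  d=-]
11: W B2 -> L2 miss  d=D]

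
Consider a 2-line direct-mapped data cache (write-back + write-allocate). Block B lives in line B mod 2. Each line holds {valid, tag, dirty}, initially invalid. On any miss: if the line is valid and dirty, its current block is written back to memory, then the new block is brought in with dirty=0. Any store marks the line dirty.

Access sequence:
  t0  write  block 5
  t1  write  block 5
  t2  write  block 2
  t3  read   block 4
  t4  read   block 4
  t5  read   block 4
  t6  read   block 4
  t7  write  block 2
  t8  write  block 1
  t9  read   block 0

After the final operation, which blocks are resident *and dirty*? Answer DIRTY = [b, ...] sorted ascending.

0: W B5 → L1 miss [D]
1: W B5 → L1 hit [D]
2: W B2 → L0 miss [D]
3: R B4 → L0 miss wb→B2 [-]
4: R B4 → L0 hit [-]
5: R B4 → L0 hit [-]
6: R B4 → L0 hit [-]
7: W B2 → L0 miss [D]
8: W B1 → L1 miss wb→B5 [D]
9: R B0 → L0 miss wb→B2 [-]

DIRTY = [1]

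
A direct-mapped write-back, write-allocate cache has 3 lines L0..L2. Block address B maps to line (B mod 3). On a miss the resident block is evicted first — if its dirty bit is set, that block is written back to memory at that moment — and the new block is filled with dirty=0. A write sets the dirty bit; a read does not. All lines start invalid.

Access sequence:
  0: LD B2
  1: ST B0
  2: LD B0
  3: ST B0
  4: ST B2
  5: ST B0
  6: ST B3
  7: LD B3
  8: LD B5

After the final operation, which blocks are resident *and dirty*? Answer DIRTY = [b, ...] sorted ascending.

0: R B2 -> L2 miss  d=-]
1: W B0 -> L0 miss  d=D]
2: R B0 -> L0 hit  d=D]
3: W B0 -> L0 hit  d=D]
4: W B2 -> L2 hit  d=D]
5: W B0 -> L0 hit  d=D]
6: W B3 -> L0 miss wb->B0  d=D]
7: R B3 -> L0 hit  d=D]
8: R B5 -> L2 miss wb->B2  d=-]

DIRTY = [3]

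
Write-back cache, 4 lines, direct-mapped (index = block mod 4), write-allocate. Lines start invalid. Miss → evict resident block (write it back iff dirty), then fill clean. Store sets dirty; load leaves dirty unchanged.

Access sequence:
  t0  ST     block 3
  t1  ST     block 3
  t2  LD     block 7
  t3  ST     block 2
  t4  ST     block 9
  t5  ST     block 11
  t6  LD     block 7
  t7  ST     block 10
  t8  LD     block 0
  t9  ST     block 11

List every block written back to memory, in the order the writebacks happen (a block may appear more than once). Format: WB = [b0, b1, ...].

  0 | W B3 → L3 miss [D]
  1 | W B3 → L3 hit [D]
  2 | R B7 → L3 miss wb→B3 [-]
  3 | W B2 → L2 miss [D]
  4 | W B9 → L1 miss [D]
  5 | W B11 → L3 miss [D]
  6 | R B7 → L3 miss wb→B11 [-]
  7 | W B10 → L2 miss wb→B2 [D]
  8 | R B0 → L0 miss [-]
  9 | W B11 → L3 miss [D]

WB = [3, 11, 2]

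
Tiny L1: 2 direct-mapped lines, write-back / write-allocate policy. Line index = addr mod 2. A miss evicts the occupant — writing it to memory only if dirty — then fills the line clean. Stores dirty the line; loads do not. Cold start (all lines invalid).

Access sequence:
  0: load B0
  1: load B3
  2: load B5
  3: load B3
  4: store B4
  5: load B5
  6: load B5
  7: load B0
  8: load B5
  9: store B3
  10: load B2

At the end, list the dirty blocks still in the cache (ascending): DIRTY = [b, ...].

  0 | R B0 → L0 miss [-]
  1 | R B3 → L1 miss [-]
  2 | R B5 → L1 miss [-]
  3 | R B3 → L1 miss [-]
  4 | W B4 → L0 miss [D]
  5 | R B5 → L1 miss [-]
  6 | R B5 → L1 hit [-]
  7 | R B0 → L0 miss wb→B4 [-]
  8 | R B5 → L1 hit [-]
  9 | W B3 → L1 miss [D]
  10 | R B2 → L0 miss [-]

DIRTY = [3]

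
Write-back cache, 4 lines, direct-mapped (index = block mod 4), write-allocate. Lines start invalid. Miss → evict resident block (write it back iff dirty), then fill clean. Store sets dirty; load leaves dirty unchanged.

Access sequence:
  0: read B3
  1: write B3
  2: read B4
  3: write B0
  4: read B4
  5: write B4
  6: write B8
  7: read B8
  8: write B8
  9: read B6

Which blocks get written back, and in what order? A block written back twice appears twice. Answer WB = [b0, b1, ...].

0: R B3 → L3 miss [-]
1: W B3 → L3 hit [D]
2: R B4 → L0 miss [-]
3: W B0 → L0 miss [D]
4: R B4 → L0 miss wb→B0 [-]
5: W B4 → L0 hit [D]
6: W B8 → L0 miss wb→B4 [D]
7: R B8 → L0 hit [D]
8: W B8 → L0 hit [D]
9: R B6 → L2 miss [-]

WB = [0, 4]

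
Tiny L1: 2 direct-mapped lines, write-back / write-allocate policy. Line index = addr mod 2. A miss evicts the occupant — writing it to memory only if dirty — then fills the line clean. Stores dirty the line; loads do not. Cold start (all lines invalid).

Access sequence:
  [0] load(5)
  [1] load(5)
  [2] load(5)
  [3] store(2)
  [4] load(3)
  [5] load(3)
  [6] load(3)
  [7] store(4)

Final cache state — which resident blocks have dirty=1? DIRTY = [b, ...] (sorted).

DIRTY = [4]

0: R B5 → L1 miss [-]
1: R B5 → L1 hit [-]
2: R B5 → L1 hit [-]
3: W B2 → L0 miss [D]
4: R B3 → L1 miss [-]
5: R B3 → L1 hit [-]
6: R B3 → L1 hit [-]
7: W B4 → L0 miss wb→B2 [D]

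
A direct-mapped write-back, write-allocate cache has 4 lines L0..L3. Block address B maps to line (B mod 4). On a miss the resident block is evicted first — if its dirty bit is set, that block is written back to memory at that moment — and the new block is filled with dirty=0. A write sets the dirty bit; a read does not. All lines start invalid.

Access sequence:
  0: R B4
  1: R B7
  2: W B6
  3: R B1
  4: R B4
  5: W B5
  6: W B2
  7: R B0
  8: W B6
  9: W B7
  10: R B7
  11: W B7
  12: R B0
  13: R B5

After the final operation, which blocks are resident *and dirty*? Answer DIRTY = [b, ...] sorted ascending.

0: R B4 -> L0 miss  d=-]
1: R B7 -> L3 miss  d=-]
2: W B6 -> L2 miss  d=D]
3: R B1 -> L1 miss  d=-]
4: R B4 -> L0 hit  d=-]
5: W B5 -> L1 miss  d=D]
6: W B2 -> L2 miss wb->B6  d=D]
7: R B0 -> L0 miss  d=-]
8: W B6 -> L2 miss wb->B2  d=D]
9: W B7 -> L3 hit  d=D]
10: R B7 -> L3 hit  d=D]
11: W B7 -> L3 hit  d=D]
12: R B0 -> L0 hit  d=-]
13: R B5 -> L1 hit  d=D]

DIRTY = [5, 6, 7]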